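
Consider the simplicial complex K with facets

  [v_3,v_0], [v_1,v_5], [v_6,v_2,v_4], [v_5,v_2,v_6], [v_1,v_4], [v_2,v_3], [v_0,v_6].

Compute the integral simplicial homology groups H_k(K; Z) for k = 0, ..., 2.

H_0 ≅ Z,  H_1 ≅ Z^2,  H_2 = 0.

We work with the vertex ordering v_0 < v_1 < v_2 < v_3 < v_4 < v_5 < v_6. The simplices of K, each written with vertices in increasing order, are:

  0-simplices (7): [v_0], [v_1], [v_2], [v_3], [v_4], [v_5], [v_6]
  1-simplices (10): [v_0,v_3], [v_0,v_6], [v_1,v_4], [v_1,v_5], [v_2,v_3], [v_2,v_4], [v_2,v_5], [v_2,v_6], [v_4,v_6], [v_5,v_6]
  2-simplices (2): [v_2,v_4,v_6], [v_2,v_5,v_6]

Hence C_0 ≅ Z^7, C_1 ≅ Z^10, C_2 ≅ Z^2.

Boundary ∂_1: C_1 → C_0 is given by ∂[p,q] = [q] − [p].
The resulting 7×10 matrix has rank 6, and its Smith normal form has invariant factors (1,1,1,1,1,1).

The boundary map ∂_2: C_2 → C_1 acts by ∂[p,q,r] = [q,r] − [p,r] + [p,q]. For instance
  ∂[v_2,v_5,v_6] = [v_5,v_6] − [v_2,v_6] + [v_2,v_5],
  ∂[v_2,v_4,v_6] = [v_4,v_6] − [v_2,v_6] + [v_2,v_4].
This gives a 10×2 integer matrix of rank 2; reducing to Smith normal form yields diagonal entries (1,1).

From H_k ≅ ker(∂_k) / im(∂_{k+1}) we obtain:

  H_0: rank C_0 − rank ∂_1 = 7 − 6 = 1, and the invariant factors of ∂_1 are all 1, so H_0 ≅ Z.
  H_1: rank ker ∂_1 − rank ∂_2 = (10 − 6) − 2 = 2, and the invariant factors of ∂_2 are all 1, so H_1 ≅ Z^2.
  H_2: rank ker ∂_2 − rank ∂_3 = (2 − 2) − 0 = 0, and there is no ∂_3, so H_2 ≅ 0.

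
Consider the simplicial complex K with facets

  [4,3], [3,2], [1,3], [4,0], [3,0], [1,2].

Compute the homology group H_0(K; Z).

We work with the vertex ordering 0 < 1 < 2 < 3 < 4. The simplices of K, each written with vertices in increasing order, are:

  0-simplices (5): [0], [1], [2], [3], [4]
  1-simplices (6): [0,3], [0,4], [1,2], [1,3], [2,3], [3,4]

Hence C_0 ≅ Z^5, C_1 ≅ Z^6.

∂_1: C_1 → C_0 maps an edge to its endpoints' difference, ∂[p,q] = q − p.
The 5×6 boundary matrix has rank 4 and Smith normal form diag(1,1,1,1).

Now H_k = ker ∂_k / im ∂_{k+1}, so:

  H_0: rank C_0 − rank ∂_1 = 5 − 4 = 1, and the invariant factors of ∂_1 are all 1, so H_0 = Z.

(K is a triangulation of a wedge of 2 circles.)

H_0 = Z.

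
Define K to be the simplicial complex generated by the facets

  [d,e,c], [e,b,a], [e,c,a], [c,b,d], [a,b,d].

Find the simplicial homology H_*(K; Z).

Order the vertices as a < b < c < d < e. Listing each simplex with vertices in this order, K has dimension 2 with simplices:

  0-simplices (5): a, b, c, d, e
  1-simplices (10): ab, ac, ad, ae, bc, bd, be, cd, ce, de
  2-simplices (5): abd, abe, ace, bcd, cde

Hence C_0 ≅ Z^5, C_1 ≅ Z^10, C_2 ≅ Z^5.

The boundary map ∂_1: C_1 → C_0 is given by ∂[p,q] = [q] − [p].
The resulting 5×10 matrix has rank 4, and its Smith normal form has invariant factors (1,1,1,1).

Boundary ∂_2: C_2 → C_1 maps a triangle to the signed sum of its edges. For instance
  ∂ace = ce − ae + ac,
  ∂bcd = cd − bd + bc.
As a 10×5 matrix over Z this has rank 5, with invariant factors (1,1,1,1,1).

Reading off H_k = ker ∂_k / im ∂_{k+1}:

  H_0: rank C_0 − rank ∂_1 = 5 − 4 = 1, and the invariant factors of ∂_1 are all 1, so H_0 = Z.
  H_1: rank ker ∂_1 − rank ∂_2 = (10 − 4) − 5 = 1, and the invariant factors of ∂_2 are all 1, so H_1 = Z.
  H_2: rank ker ∂_2 − rank ∂_3 = (5 − 5) − 0 = 0, and there is no ∂_3, so H_2 = 0.

As a check, the Euler characteristic is 5 − 10 + 5 = 0, which agrees with 1 − 1 + 0 = 0.
(K is a triangulation of the Möbius band.)

H_0 = Z,  H_1 = Z,  H_2 = 0.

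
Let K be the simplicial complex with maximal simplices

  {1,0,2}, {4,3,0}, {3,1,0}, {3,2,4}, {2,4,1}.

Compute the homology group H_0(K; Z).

We work with the vertex ordering 0 < 1 < 2 < 3 < 4. The simplices of K, each written with vertices in increasing order, are:

  0-simplices (5): [0], [1], [2], [3], [4]
  1-simplices (10): [0,1], [0,2], [0,3], [0,4], [1,2], [1,3], [1,4], [2,3], [2,4], [3,4]
  2-simplices (5): [0,1,2], [0,1,3], [0,3,4], [1,2,4], [2,3,4]

so the chain groups are C_0 ≅ Z^5, C_1 ≅ Z^10, C_2 ≅ Z^5.

∂_1: C_1 → C_0 sends each edge [p,q] (with p < q) to q − p. For instance
  ∂[1,4] = [4] − [1].
This gives a 5×10 integer matrix of rank 4; reducing to Smith normal form yields diagonal entries (1,1,1,1).

Boundary ∂_2: C_2 → C_1 maps a triangle to the signed sum of its edges. For instance
  ∂[2,3,4] = [3,4] − [2,4] + [2,3],
  ∂[0,3,4] = [3,4] − [0,4] + [0,3].
The 10×5 boundary matrix has rank 5 and Smith normal form diag(1,1,1,1,1).

Now H_k = ker ∂_k / im ∂_{k+1}, so:

  H_0: rank C_0 − rank ∂_1 = 5 − 4 = 1, and the invariant factors of ∂_1 are all 1, so H_0 ≅ Z.

H_0 ≅ Z.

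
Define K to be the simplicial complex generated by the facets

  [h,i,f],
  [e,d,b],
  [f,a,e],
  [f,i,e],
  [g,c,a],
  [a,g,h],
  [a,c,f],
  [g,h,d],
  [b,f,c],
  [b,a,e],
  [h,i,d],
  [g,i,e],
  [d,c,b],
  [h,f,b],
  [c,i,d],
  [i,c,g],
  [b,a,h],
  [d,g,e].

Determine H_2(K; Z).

H_2 = 0.

We work with the vertex ordering a < b < c < d < e < f < g < h < i. The simplices of K, each written with vertices in increasing order, are:

  0-simplices (9): a, b, c, d, e, f, g, h, i
  1-simplices (27): ab, ac, ae, af, ag, ah, bc, bd, be, bf, bh, cd, cf, cg, ci, de, dg, dh, di, ef, eg, ei, fh, fi, gh, gi, hi
  2-simplices (18): abe, abh, acf, acg, aef, agh, bcd, bcf, bde, bfh, cdi, cgi, deg, dgh, dhi, efi, egi, fhi

giving chain groups C_0 ≅ Z^9, C_1 ≅ Z^27, C_2 ≅ Z^18.

The boundary map ∂_1: C_1 → C_0 sends each edge [p,q] (with p < q) to q − p. For instance
  ∂cf = f − c.
As a 9×27 matrix over Z this has rank 8, with invariant factors (1,1,1,1,1,1,1,1).

The boundary map ∂_2: C_2 → C_1 maps a triangle to the signed sum of its edges. For instance
  ∂acf = cf − af + ac,
  ∂fhi = hi − fi + fh.
As a 27×18 matrix over Z this has rank 18, with invariant factors (1,1,1,1,1,1,1,1,1,1,1,1,1,1,1,1,1,2).

Now H_k = ker ∂_k / im ∂_{k+1}, so:

  H_2: rank ker ∂_2 − rank ∂_3 = (18 − 18) − 0 = 0, and there is no ∂_3, so H_2 ≅ 0.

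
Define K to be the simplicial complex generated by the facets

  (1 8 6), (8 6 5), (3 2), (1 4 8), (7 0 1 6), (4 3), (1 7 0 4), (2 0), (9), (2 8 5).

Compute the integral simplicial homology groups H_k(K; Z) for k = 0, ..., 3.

Order the vertices as 0 < 1 < 2 < 3 < 4 < 5 < 6 < 7 < 8 < 9. Listing each simplex with vertices in this order, K has dimension 3 with simplices:

  0-simplices (10): [0], [1], [2], [3], [4], [5], [6], [7], [8], [9]
  1-simplices (19): [0,1], [0,2], [0,4], [0,6], [0,7], [1,4], [1,6], [1,7], [1,8], [2,3], [2,5], [2,8], [3,4], [4,7], [4,8], [5,6], [5,8], [6,7], [6,8]
  2-simplices (11): [0,1,4], [0,1,6], [0,1,7], [0,4,7], [0,6,7], [1,4,7], [1,4,8], [1,6,7], [1,6,8], [2,5,8], [5,6,8]
  3-simplices (2): [0,1,4,7], [0,1,6,7]

giving chain groups C_0 ≅ Z^10, C_1 ≅ Z^19, C_2 ≅ Z^11, C_3 ≅ Z^2.

∂_1: C_1 → C_0 is given by ∂[p,q] = [q] − [p]. For instance
  ∂[6,7] = [7] − [6].
As a 10×19 matrix over Z this has rank 8, with invariant factors (1,1,1,1,1,1,1,1).

The boundary map ∂_2: C_2 → C_1 sends each 2-simplex [p,q,r] to [q,r] − [p,r] + [p,q]. For instance
  ∂[0,4,7] = [4,7] − [0,7] + [0,4],
  ∂[0,6,7] = [6,7] − [0,7] + [0,6].
This gives a 19×11 integer matrix of rank 9; reducing to Smith normal form yields diagonal entries (1,1,1,1,1,1,1,1,1).

∂_3: C_3 → C_2 sends each 3-simplex σ to the alternating sum Σ_i (−1)^i (σ with its i-th vertex removed). For instance
  ∂[0,1,6,7] = [1,6,7] − [0,6,7] + [0,1,7] − [0,1,6],
  ∂[0,1,4,7] = [1,4,7] − [0,4,7] + [0,1,7] − [0,1,4].
As a 11×2 matrix over Z this has rank 2, with invariant factors (1,1).

Now H_k = ker ∂_k / im ∂_{k+1}, so:

  H_0: rank C_0 − rank ∂_1 = 10 − 8 = 2, and the invariant factors of ∂_1 are all 1, so H_0 = Z^2.
  H_1: rank ker ∂_1 − rank ∂_2 = (19 − 8) − 9 = 2, and the invariant factors of ∂_2 are all 1, so H_1 = Z^2.
  H_2: rank ker ∂_2 − rank ∂_3 = (11 − 9) − 2 = 0, and the invariant factors of ∂_3 are all 1, so H_2 = 0.
  H_3: rank ker ∂_3 − rank ∂_4 = (2 − 2) − 0 = 0, and there is no ∂_4, so H_3 = 0.

As a check, the Euler characteristic is 10 − 19 + 11 − 2 = 0, which agrees with 2 − 2 + 0 − 0 = 0.

H_0 ≅ Z^2,  H_1 ≅ Z^2,  H_2 = 0,  H_3 = 0.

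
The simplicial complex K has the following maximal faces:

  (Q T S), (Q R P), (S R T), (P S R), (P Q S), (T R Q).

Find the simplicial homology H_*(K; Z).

K has 5 vertices, 9 edges, 6 triangles.
rank ∂_0 = 0, rank ∂_1 = 4 ⇒ b_0 = 5 − 0 − 4 = 1; all invariant factors of ∂_1 are 1 so no torsion. So H_0 = Z.
rank ∂_1 = 4, rank ∂_2 = 5 ⇒ b_1 = 9 − 4 − 5 = 0; all invariant factors of ∂_2 are 1 so no torsion. So H_1 = 0.
rank ∂_2 = 5, rank ∂_3 = 0 ⇒ b_2 = 6 − 5 − 0 = 1. So H_2 = Z.

H_0 = Z,  H_1 = 0,  H_2 = Z.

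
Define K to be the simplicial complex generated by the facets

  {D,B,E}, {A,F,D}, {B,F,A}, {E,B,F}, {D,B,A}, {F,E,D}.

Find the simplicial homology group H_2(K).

H_2 = Z.

We work with the vertex ordering A < B < D < E < F. The simplices of K, each written with vertices in increasing order, are:

  0-simplices (5): A, B, D, E, F
  1-simplices (9): AB, AD, AF, BD, BE, BF, DE, DF, EF
  2-simplices (6): ABD, ABF, ADF, BDE, BEF, DEF

so the chain groups are C_0 ≅ Z^5, C_1 ≅ Z^9, C_2 ≅ Z^6.

Boundary ∂_1: C_1 → C_0 is given by ∂[p,q] = [q] − [p]. For instance
  ∂BF = F − B.
The 5×9 boundary matrix has rank 4 and Smith normal form diag(1,1,1,1).

The boundary map ∂_2: C_2 → C_1 maps a triangle to the signed sum of its edges. For instance
  ∂ABD = BD − AD + AB,
  ∂ABF = BF − AF + AB.
The resulting 9×6 matrix has rank 5, and its Smith normal form has invariant factors (1,1,1,1,1).

Now H_k = ker ∂_k / im ∂_{k+1}, so:

  H_2: rank ker ∂_2 − rank ∂_3 = (6 − 5) − 0 = 1, and there is no ∂_3, so H_2 ≅ Z.

(K is a triangulation of the 2-sphere S^2.)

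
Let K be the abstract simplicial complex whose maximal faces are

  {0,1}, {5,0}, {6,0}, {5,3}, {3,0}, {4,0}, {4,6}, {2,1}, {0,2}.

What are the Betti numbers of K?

We work with the vertex ordering 0 < 1 < 2 < 3 < 4 < 5 < 6. The simplices of K, each written with vertices in increasing order, are:

  0-simplices (7): [0], [1], [2], [3], [4], [5], [6]
  1-simplices (9): [0,1], [0,2], [0,3], [0,4], [0,5], [0,6], [1,2], [3,5], [4,6]

giving chain groups C_0 ≅ Z^7, C_1 ≅ Z^9.

∂_1: C_1 → C_0 is given by ∂[p,q] = [q] − [p]. For instance
  ∂[0,2] = [2] − [0].
This gives a 7×9 integer matrix of rank 6; reducing to Smith normal form yields diagonal entries (1,1,1,1,1,1).

Now H_k = ker ∂_k / im ∂_{k+1}, so:

  H_0: rank C_0 − rank ∂_1 = 7 − 6 = 1, and the invariant factors of ∂_1 are all 1, so H_0 = Z.
  H_1: rank ker ∂_1 − rank ∂_2 = (9 − 6) − 0 = 3, and there is no ∂_2, so H_1 = Z^3.

Hence the Betti numbers are b_0 = 1, b_1 = 3.

b_0 = 1, b_1 = 3.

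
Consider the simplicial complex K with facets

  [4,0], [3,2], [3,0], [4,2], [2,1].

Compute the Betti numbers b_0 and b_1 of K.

We work with the vertex ordering 0 < 1 < 2 < 3 < 4. The simplices of K, each written with vertices in increasing order, are:

  0-simplices (5): [0], [1], [2], [3], [4]
  1-simplices (5): [0,3], [0,4], [1,2], [2,3], [2,4]

giving chain groups C_0 ≅ Z^5, C_1 ≅ Z^5.

∂_1: C_1 → C_0 sends each edge [p,q] (with p < q) to q − p. For instance
  ∂[2,4] = [4] − [2].
This gives a 5×5 integer matrix of rank 4; reducing to Smith normal form yields diagonal entries (1,1,1,1).

Now H_k = ker ∂_k / im ∂_{k+1}, so:

  H_0: rank C_0 − rank ∂_1 = 5 − 4 = 1, and the invariant factors of ∂_1 are all 1, so H_0 ≅ Z.
  H_1: rank ker ∂_1 − rank ∂_2 = (5 − 4) − 0 = 1, and there is no ∂_2, so H_1 ≅ Z.

Hence the Betti numbers are b_0 = 1, b_1 = 1.

b_0 = 1, b_1 = 1.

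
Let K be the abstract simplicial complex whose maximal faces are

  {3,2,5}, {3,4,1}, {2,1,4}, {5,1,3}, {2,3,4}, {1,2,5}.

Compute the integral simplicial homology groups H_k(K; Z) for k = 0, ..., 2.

Fix the vertex order 1 < 2 < 3 < 4 < 5 and write every simplex with vertices in increasing order. Then dim K = 2 and the simplices of K are:

  0-simplices (5): [1], [2], [3], [4], [5]
  1-simplices (9): [1,2], [1,3], [1,4], [1,5], [2,3], [2,4], [2,5], [3,4], [3,5]
  2-simplices (6): [1,2,4], [1,2,5], [1,3,4], [1,3,5], [2,3,4], [2,3,5]

so the chain groups are C_0 ≅ Z^5, C_1 ≅ Z^9, C_2 ≅ Z^6.

Boundary ∂_1: C_1 → C_0 is given by ∂[p,q] = [q] − [p].
The 5×9 boundary matrix has rank 4 and Smith normal form diag(1,1,1,1).

∂_2: C_2 → C_1 sends each 2-simplex [p,q,r] to [q,r] − [p,r] + [p,q]. For instance
  ∂[1,2,5] = [2,5] − [1,5] + [1,2],
  ∂[2,3,4] = [3,4] − [2,4] + [2,3].
The resulting 9×6 matrix has rank 5, and its Smith normal form has invariant factors (1,1,1,1,1).

Computing H_k = (kernel of ∂_k) / (image of ∂_{k+1}):

  H_0: rank C_0 − rank ∂_1 = 5 − 4 = 1, and the invariant factors of ∂_1 are all 1, so H_0 = Z.
  H_1: rank ker ∂_1 − rank ∂_2 = (9 − 4) − 5 = 0, and the invariant factors of ∂_2 are all 1, so H_1 = 0.
  H_2: rank ker ∂_2 − rank ∂_3 = (6 − 5) − 0 = 1, and there is no ∂_3, so H_2 = Z.

(K is a triangulation of the 2-sphere S^2.)

H_0 ≅ Z,  H_1 = 0,  H_2 ≅ Z.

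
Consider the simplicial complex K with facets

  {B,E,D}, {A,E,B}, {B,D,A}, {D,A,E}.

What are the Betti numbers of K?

b_0 = 1, b_1 = 0, b_2 = 1.

K has 4 vertices, 6 edges, 4 triangles.
rank ∂_0 = 0, rank ∂_1 = 3 ⇒ b_0 = 4 − 0 − 3 = 1; all invariant factors of ∂_1 are 1 so no torsion. So H_0 = Z.
rank ∂_1 = 3, rank ∂_2 = 3 ⇒ b_1 = 6 − 3 − 3 = 0; all invariant factors of ∂_2 are 1 so no torsion. So H_1 = 0.
rank ∂_2 = 3, rank ∂_3 = 0 ⇒ b_2 = 4 − 3 − 0 = 1. So H_2 = Z.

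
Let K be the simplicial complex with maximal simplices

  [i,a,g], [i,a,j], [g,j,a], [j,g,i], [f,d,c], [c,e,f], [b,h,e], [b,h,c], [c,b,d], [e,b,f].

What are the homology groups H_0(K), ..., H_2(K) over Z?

H_0 ≅ Z^2,  H_1 ≅ Z,  H_2 ≅ Z.

Fix the vertex order a < b < c < d < e < f < g < h < i < j and write every simplex with vertices in increasing order. Then dim K = 2 and the simplices of K are:

  0-simplices (10): a, b, c, d, e, f, g, h, i, j
  1-simplices (18): ag, ai, aj, bc, bd, be, bf, bh, cd, ce, cf, ch, df, ef, eh, gi, gj, ij
  2-simplices (10): agi, agj, aij, bcd, bch, bef, beh, cdf, cef, gij

giving chain groups C_0 ≅ Z^10, C_1 ≅ Z^18, C_2 ≅ Z^10.

Boundary ∂_1: C_1 → C_0 sends each edge [p,q] (with p < q) to q − p. For instance
  ∂cd = d − c.
As a 10×18 matrix over Z this has rank 8, with invariant factors (1,1,1,1,1,1,1,1).

∂_2: C_2 → C_1 acts by ∂[p,q,r] = [q,r] − [p,r] + [p,q]. For instance
  ∂bch = ch − bh + bc,
  ∂agi = gi − ai + ag.
As a 18×10 matrix over Z this has rank 9, with invariant factors (1,1,1,1,1,1,1,1,1).

Now H_k = ker ∂_k / im ∂_{k+1}, so:

  H_0: rank C_0 − rank ∂_1 = 10 − 8 = 2, and the invariant factors of ∂_1 are all 1, so H_0 ≅ Z^2.
  H_1: rank ker ∂_1 − rank ∂_2 = (18 − 8) − 9 = 1, and the invariant factors of ∂_2 are all 1, so H_1 ≅ Z.
  H_2: rank ker ∂_2 − rank ∂_3 = (10 − 9) − 0 = 1, and there is no ∂_3, so H_2 ≅ Z.

(K is a triangulation of the disjoint union of the cylinder S^1 x I and the 2-sphere S^2.)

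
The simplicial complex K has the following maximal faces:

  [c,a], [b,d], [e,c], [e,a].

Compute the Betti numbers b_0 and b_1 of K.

b_0 = 2, b_1 = 1.

Order the vertices as a < b < c < d < e. Listing each simplex with vertices in this order, K has dimension 1 with simplices:

  0-simplices (5): a, b, c, d, e
  1-simplices (4): ac, ae, bd, ce

Hence C_0 ≅ Z^5, C_1 ≅ Z^4.

∂_1: C_1 → C_0 maps an edge to its endpoints' difference, ∂[p,q] = q − p.
The resulting 5×4 matrix has rank 3, and its Smith normal form has invariant factors (1,1,1).

Now H_k = ker ∂_k / im ∂_{k+1}, so:

  H_0: rank C_0 − rank ∂_1 = 5 − 3 = 2, and the invariant factors of ∂_1 are all 1, so H_0 = Z^2.
  H_1: rank ker ∂_1 − rank ∂_2 = (4 − 3) − 0 = 1, and there is no ∂_2, so H_1 = Z.

(K is a triangulation of the disjoint union of the circle S^1 and the 1-simplex.)

Hence the Betti numbers are b_0 = 2, b_1 = 1.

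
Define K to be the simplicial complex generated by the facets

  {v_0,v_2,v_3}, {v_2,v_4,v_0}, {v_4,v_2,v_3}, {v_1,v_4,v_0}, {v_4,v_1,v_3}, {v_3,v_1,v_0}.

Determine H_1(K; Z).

Take the total order v_0 < v_1 < v_2 < v_3 < v_4 on the vertex set. Then K (dimension 2) consists of the simplices:

  0-simplices (5): [v_0], [v_1], [v_2], [v_3], [v_4]
  1-simplices (9): [v_0,v_1], [v_0,v_2], [v_0,v_3], [v_0,v_4], [v_1,v_3], [v_1,v_4], [v_2,v_3], [v_2,v_4], [v_3,v_4]
  2-simplices (6): [v_0,v_1,v_3], [v_0,v_1,v_4], [v_0,v_2,v_3], [v_0,v_2,v_4], [v_1,v_3,v_4], [v_2,v_3,v_4]

giving chain groups C_0 ≅ Z^5, C_1 ≅ Z^9, C_2 ≅ Z^6.

The boundary map ∂_1: C_1 → C_0 is given by ∂[p,q] = [q] − [p]. For instance
  ∂[v_0,v_4] = [v_4] − [v_0].
The resulting 5×9 matrix has rank 4, and its Smith normal form has invariant factors (1,1,1,1).

∂_2: C_2 → C_1 maps a triangle to the signed sum of its edges. For instance
  ∂[v_0,v_2,v_3] = [v_2,v_3] − [v_0,v_3] + [v_0,v_2],
  ∂[v_0,v_2,v_4] = [v_2,v_4] − [v_0,v_4] + [v_0,v_2].
The 9×6 boundary matrix has rank 5 and Smith normal form diag(1,1,1,1,1).

Now H_k = ker ∂_k / im ∂_{k+1}, so:

  H_1: rank ker ∂_1 − rank ∂_2 = (9 − 4) − 5 = 0, and the invariant factors of ∂_2 are all 1, so H_1 ≅ 0.

H_1 = 0.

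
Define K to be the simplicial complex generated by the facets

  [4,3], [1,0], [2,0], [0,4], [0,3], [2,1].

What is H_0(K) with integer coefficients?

Order the vertices as 0 < 1 < 2 < 3 < 4. Listing each simplex with vertices in this order, K has dimension 1 with simplices:

  0-simplices (5): [0], [1], [2], [3], [4]
  1-simplices (6): [0,1], [0,2], [0,3], [0,4], [1,2], [3,4]

Hence C_0 ≅ Z^5, C_1 ≅ Z^6.

The boundary map ∂_1: C_1 → C_0 sends each edge [p,q] (with p < q) to q − p. For instance
  ∂[0,4] = [4] − [0].
The resulting 5×6 matrix has rank 4, and its Smith normal form has invariant factors (1,1,1,1).

Now H_k = ker ∂_k / im ∂_{k+1}, so:

  H_0: rank C_0 − rank ∂_1 = 5 − 4 = 1, and the invariant factors of ∂_1 are all 1, so H_0 = Z.

H_0 = Z.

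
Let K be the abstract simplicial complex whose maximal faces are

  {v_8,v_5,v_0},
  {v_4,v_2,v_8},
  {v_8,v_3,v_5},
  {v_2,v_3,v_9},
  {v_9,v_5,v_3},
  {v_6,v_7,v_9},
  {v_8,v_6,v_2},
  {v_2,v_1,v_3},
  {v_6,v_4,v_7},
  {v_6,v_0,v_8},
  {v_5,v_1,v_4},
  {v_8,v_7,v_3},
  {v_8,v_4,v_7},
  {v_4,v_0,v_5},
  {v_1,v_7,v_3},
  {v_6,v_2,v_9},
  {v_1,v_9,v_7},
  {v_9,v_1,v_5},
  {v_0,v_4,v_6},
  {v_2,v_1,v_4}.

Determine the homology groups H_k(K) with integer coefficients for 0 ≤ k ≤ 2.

K has 10 vertices, 30 edges, 20 triangles.
rank ∂_0 = 0, rank ∂_1 = 9 ⇒ b_0 = 10 − 0 − 9 = 1; all invariant factors of ∂_1 are 1 so no torsion. So H_0 ≅ Z.
rank ∂_1 = 9, rank ∂_2 = 20 ⇒ b_1 = 30 − 9 − 20 = 1; ∂_2 has invariant factor(s) [2] giving torsion. So H_1 ≅ Z ⊕ Z/2.
rank ∂_2 = 20, rank ∂_3 = 0 ⇒ b_2 = 20 − 20 − 0 = 0. So H_2 ≅ 0.

H_0 ≅ Z,  H_1 ≅ Z ⊕ Z/2,  H_2 = 0.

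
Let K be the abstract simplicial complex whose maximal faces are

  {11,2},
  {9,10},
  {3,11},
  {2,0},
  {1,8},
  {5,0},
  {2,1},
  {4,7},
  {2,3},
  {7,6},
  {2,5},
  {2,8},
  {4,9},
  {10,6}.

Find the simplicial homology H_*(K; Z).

Take the total order 0 < 1 < 2 < 3 < 4 < 5 < 6 < 7 < 8 < 9 < 10 < 11 on the vertex set. Then K (dimension 1) consists of the simplices:

  0-simplices (12): [0], [1], [2], [3], [4], [5], [6], [7], [8], [9], [10], [11]
  1-simplices (14): [0,2], [0,5], [1,2], [1,8], [2,3], [2,5], [2,8], [2,11], [3,11], [4,7], [4,9], [6,7], [6,10], [9,10]

Hence C_0 ≅ Z^12, C_1 ≅ Z^14.

The boundary map ∂_1: C_1 → C_0 is given by ∂[p,q] = [q] − [p].
This gives a 12×14 integer matrix of rank 10; reducing to Smith normal form yields diagonal entries (1,1,1,1,1,1,1,1,1,1).

From H_k ≅ ker(∂_k) / im(∂_{k+1}) we obtain:

  H_0: rank C_0 − rank ∂_1 = 12 − 10 = 2, and the invariant factors of ∂_1 are all 1, so H_0 ≅ Z^2.
  H_1: rank ker ∂_1 − rank ∂_2 = (14 − 10) − 0 = 4, and there is no ∂_2, so H_1 ≅ Z^4.

As a check, the Euler characteristic is 12 − 14 = -2, which agrees with 2 − 4 = -2.
(K is a triangulation of the disjoint union of a wedge of 3 circles and the circle S^1.)

H_0 ≅ Z^2,  H_1 ≅ Z^4.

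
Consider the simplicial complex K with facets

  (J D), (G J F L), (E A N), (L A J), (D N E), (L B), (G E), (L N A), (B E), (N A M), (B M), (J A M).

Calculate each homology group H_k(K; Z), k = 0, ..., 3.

Order the vertices as A < B < D < E < F < G < J < L < M < N. Listing each simplex with vertices in this order, K has dimension 3 with simplices:

  0-simplices (10): A, B, D, E, F, G, J, L, M, N
  1-simplices (22): AE, AJ, AL, AM, AN, BE, BL, BM, DE, DJ, DN, EG, EN, FG, FJ, FL, GJ, GL, JL, JM, LN, MN
  2-simplices (10): AEN, AJL, AJM, ALN, AMN, DEN, FGJ, FGL, FJL, GJL
  3-simplices (1): FGJL

Hence C_0 ≅ Z^10, C_1 ≅ Z^22, C_2 ≅ Z^10, C_3 ≅ Z^1.

Boundary ∂_1: C_1 → C_0 sends each edge [p,q] (with p < q) to q − p. For instance
  ∂BL = L − B.
The 10×22 boundary matrix has rank 9 and Smith normal form diag(1,1,1,1,1,1,1,1,1).

∂_2: C_2 → C_1 acts by ∂[p,q,r] = [q,r] − [p,r] + [p,q]. For instance
  ∂AMN = MN − AN + AM,
  ∂DEN = EN − DN + DE.
As a 22×10 matrix over Z this has rank 9, with invariant factors (1,1,1,1,1,1,1,1,1).

Boundary ∂_3: C_3 → C_2 sends each 3-simplex σ to the alternating sum Σ_i (−1)^i (σ with its i-th vertex removed). For instance
  ∂FGJL = GJL − FJL + FGL − FGJ.
As a 10×1 matrix over Z this has rank 1, with invariant factors (1).

Computing H_k = (kernel of ∂_k) / (image of ∂_{k+1}):

  H_0: rank C_0 − rank ∂_1 = 10 − 9 = 1, and the invariant factors of ∂_1 are all 1, so H_0 = Z.
  H_1: rank ker ∂_1 − rank ∂_2 = (22 − 9) − 9 = 4, and the invariant factors of ∂_2 are all 1, so H_1 = Z^4.
  H_2: rank ker ∂_2 − rank ∂_3 = (10 − 9) − 1 = 0, and the invariant factors of ∂_3 are all 1, so H_2 = 0.
  H_3: rank ker ∂_3 − rank ∂_4 = (1 − 1) − 0 = 0, and there is no ∂_4, so H_3 = 0.

H_0 = Z,  H_1 = Z^4,  H_2 = 0,  H_3 = 0.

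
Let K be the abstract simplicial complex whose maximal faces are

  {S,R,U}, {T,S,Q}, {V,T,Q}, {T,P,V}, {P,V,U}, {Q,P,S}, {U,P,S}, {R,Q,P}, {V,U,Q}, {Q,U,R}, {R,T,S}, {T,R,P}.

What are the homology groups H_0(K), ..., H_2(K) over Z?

We work with the vertex ordering P < Q < R < S < T < U < V. The simplices of K, each written with vertices in increasing order, are:

  0-simplices (7): P, Q, R, S, T, U, V
  1-simplices (18): PQ, PR, PS, PT, PU, PV, QR, QS, QT, QU, QV, RS, RT, RU, ST, SU, TV, UV
  2-simplices (12): PQR, PQS, PRT, PSU, PTV, PUV, QRU, QST, QTV, QUV, RST, RSU

so the chain groups are C_0 ≅ Z^7, C_1 ≅ Z^18, C_2 ≅ Z^12.

Boundary ∂_1: C_1 → C_0 is given by ∂[p,q] = [q] − [p]. For instance
  ∂RT = T − R.
As a 7×18 matrix over Z this has rank 6, with invariant factors (1,1,1,1,1,1).

∂_2: C_2 → C_1 maps a triangle to the signed sum of its edges. For instance
  ∂PSU = SU − PU + PS,
  ∂PQS = QS − PS + PQ.
The 18×12 boundary matrix has rank 12 and Smith normal form diag(1,1,1,1,1,1,1,1,1,1,1,2).

Computing H_k = (kernel of ∂_k) / (image of ∂_{k+1}):

  H_0: rank C_0 − rank ∂_1 = 7 − 6 = 1, and the invariant factors of ∂_1 are all 1, so H_0 = Z.
  H_1: rank ker ∂_1 − rank ∂_2 = (18 − 6) − 12 = 0, and ∂_2 has invariant factor 2 > 1, so H_1 = Z/2Z.
  H_2: rank ker ∂_2 − rank ∂_3 = (12 − 12) − 0 = 0, and there is no ∂_3, so H_2 = 0.

(K is a triangulation of the real projective plane RP^2.)

H_0 ≅ Z,  H_1 ≅ Z/2Z,  H_2 = 0.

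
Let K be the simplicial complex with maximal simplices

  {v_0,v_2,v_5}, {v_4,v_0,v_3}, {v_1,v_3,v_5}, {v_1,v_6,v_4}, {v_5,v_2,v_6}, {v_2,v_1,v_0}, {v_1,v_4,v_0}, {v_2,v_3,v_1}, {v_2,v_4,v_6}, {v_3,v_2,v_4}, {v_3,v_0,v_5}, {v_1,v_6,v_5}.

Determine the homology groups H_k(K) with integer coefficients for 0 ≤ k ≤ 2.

H_0 ≅ Z,  H_1 ≅ Z/2,  H_2 = 0.

We work with the vertex ordering v_0 < v_1 < v_2 < v_3 < v_4 < v_5 < v_6. The simplices of K, each written with vertices in increasing order, are:

  0-simplices (7): [v_0], [v_1], [v_2], [v_3], [v_4], [v_5], [v_6]
  1-simplices (18): (18 of them)
  2-simplices (12): (12 of them)

Hence C_0 ≅ Z^7, C_1 ≅ Z^18, C_2 ≅ Z^12.

The boundary map ∂_1: C_1 → C_0 maps an edge to its endpoints' difference, ∂[p,q] = q − p.
The resulting 7×18 matrix has rank 6, and its Smith normal form has invariant factors (1,1,1,1,1,1).

Boundary ∂_2: C_2 → C_1 sends each 2-simplex [p,q,r] to [q,r] − [p,r] + [p,q]. For instance
  ∂[v_1,v_5,v_6] = [v_5,v_6] − [v_1,v_6] + [v_1,v_5],
  ∂[v_0,v_1,v_4] = [v_1,v_4] − [v_0,v_4] + [v_0,v_1].
The resulting 18×12 matrix has rank 12, and its Smith normal form has invariant factors (1,1,1,1,1,1,1,1,1,1,1,2).

From H_k ≅ ker(∂_k) / im(∂_{k+1}) we obtain:

  H_0: rank C_0 − rank ∂_1 = 7 − 6 = 1, and the invariant factors of ∂_1 are all 1, so H_0 ≅ Z.
  H_1: rank ker ∂_1 − rank ∂_2 = (18 − 6) − 12 = 0, and ∂_2 has invariant factor 2 > 1, so H_1 ≅ Z/2.
  H_2: rank ker ∂_2 − rank ∂_3 = (12 − 12) − 0 = 0, and there is no ∂_3, so H_2 ≅ 0.

As a check, the Euler characteristic is 7 − 18 + 12 = 1, which agrees with 1 − 0 + 0 = 1.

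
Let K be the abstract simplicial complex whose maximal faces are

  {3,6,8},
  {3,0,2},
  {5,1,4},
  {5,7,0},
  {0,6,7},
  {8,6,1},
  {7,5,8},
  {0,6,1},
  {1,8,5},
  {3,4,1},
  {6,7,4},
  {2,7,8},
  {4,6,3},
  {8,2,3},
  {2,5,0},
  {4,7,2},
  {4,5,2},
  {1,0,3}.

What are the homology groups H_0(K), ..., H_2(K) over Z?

Order the vertices as 0 < 1 < 2 < 3 < 4 < 5 < 6 < 7 < 8. Listing each simplex with vertices in this order, K has dimension 2 with simplices:

  0-simplices (9): [0], [1], [2], [3], [4], [5], [6], [7], [8]
  1-simplices (27): (27 of them)
  2-simplices (18): [0,1,3], [0,1,6], [0,2,3], [0,2,5], [0,5,7], [0,6,7], [1,3,4], [1,4,5], [1,5,8], [1,6,8], [2,3,8], [2,4,5], [2,4,7], [2,7,8], [3,4,6], [3,6,8], [4,6,7], [5,7,8]

giving chain groups C_0 ≅ Z^9, C_1 ≅ Z^27, C_2 ≅ Z^18.

Boundary ∂_1: C_1 → C_0 maps an edge to its endpoints' difference, ∂[p,q] = q − p.
This gives a 9×27 integer matrix of rank 8; reducing to Smith normal form yields diagonal entries (1,1,1,1,1,1,1,1).

∂_2: C_2 → C_1 sends each 2-simplex [p,q,r] to [q,r] − [p,r] + [p,q]. For instance
  ∂[0,1,6] = [1,6] − [0,6] + [0,1],
  ∂[3,6,8] = [6,8] − [3,8] + [3,6].
The resulting 27×18 matrix has rank 18, and its Smith normal form has invariant factors (1,1,1,1,1,1,1,1,1,1,1,1,1,1,1,1,1,2).

Reading off H_k = ker ∂_k / im ∂_{k+1}:

  H_0: rank C_0 − rank ∂_1 = 9 − 8 = 1, and the invariant factors of ∂_1 are all 1, so H_0 = Z.
  H_1: rank ker ∂_1 − rank ∂_2 = (27 − 8) − 18 = 1, and ∂_2 has invariant factor 2 > 1, so H_1 = Z × Z/2.
  H_2: rank ker ∂_2 − rank ∂_3 = (18 − 18) − 0 = 0, and there is no ∂_3, so H_2 = 0.

(K is a triangulation of the Klein bottle.)

H_0 = Z,  H_1 = Z × Z/2,  H_2 = 0.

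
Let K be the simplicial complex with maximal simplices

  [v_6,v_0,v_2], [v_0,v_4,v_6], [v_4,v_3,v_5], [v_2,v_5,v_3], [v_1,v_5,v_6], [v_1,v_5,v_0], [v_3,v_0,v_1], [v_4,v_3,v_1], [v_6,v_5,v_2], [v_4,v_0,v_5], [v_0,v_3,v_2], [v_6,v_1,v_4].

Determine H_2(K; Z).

H_2 ≅ 0.

K has 7 vertices, 18 edges, 12 triangles.
rank ∂_2 = 12, rank ∂_3 = 0 ⇒ b_2 = 12 − 12 − 0 = 0. So H_2 ≅ 0.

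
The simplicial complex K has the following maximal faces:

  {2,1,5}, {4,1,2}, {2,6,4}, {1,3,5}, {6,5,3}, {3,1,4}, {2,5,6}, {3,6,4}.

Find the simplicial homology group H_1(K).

Fix the vertex order 1 < 2 < 3 < 4 < 5 < 6 and write every simplex with vertices in increasing order. Then dim K = 2 and the simplices of K are:

  0-simplices (6): [1], [2], [3], [4], [5], [6]
  1-simplices (12): [1,2], [1,3], [1,4], [1,5], [2,4], [2,5], [2,6], [3,4], [3,5], [3,6], [4,6], [5,6]
  2-simplices (8): [1,2,4], [1,2,5], [1,3,4], [1,3,5], [2,4,6], [2,5,6], [3,4,6], [3,5,6]

so the chain groups are C_0 ≅ Z^6, C_1 ≅ Z^12, C_2 ≅ Z^8.

∂_1: C_1 → C_0 sends each edge [p,q] (with p < q) to q − p.
The resulting 6×12 matrix has rank 5, and its Smith normal form has invariant factors (1,1,1,1,1).

Boundary ∂_2: C_2 → C_1 maps a triangle to the signed sum of its edges. For instance
  ∂[1,2,5] = [2,5] − [1,5] + [1,2],
  ∂[2,4,6] = [4,6] − [2,6] + [2,4].
The resulting 12×8 matrix has rank 7, and its Smith normal form has invariant factors (1,1,1,1,1,1,1).

Reading off H_k = ker ∂_k / im ∂_{k+1}:

  H_1: rank ker ∂_1 − rank ∂_2 = (12 − 5) − 7 = 0, and the invariant factors of ∂_2 are all 1, so H_1 = 0.

H_1 ≅ 0.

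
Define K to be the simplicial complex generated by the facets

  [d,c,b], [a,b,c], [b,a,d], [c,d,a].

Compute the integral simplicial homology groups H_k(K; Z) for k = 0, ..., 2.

We work with the vertex ordering a < b < c < d. The simplices of K, each written with vertices in increasing order, are:

  0-simplices (4): a, b, c, d
  1-simplices (6): ab, ac, ad, bc, bd, cd
  2-simplices (4): abc, abd, acd, bcd

Hence C_0 ≅ Z^4, C_1 ≅ Z^6, C_2 ≅ Z^4.

∂_1: C_1 → C_0 sends each edge [p,q] (with p < q) to q − p. For instance
  ∂cd = d − c.
The 4×6 boundary matrix has rank 3 and Smith normal form diag(1,1,1).

Boundary ∂_2: C_2 → C_1 acts by ∂[p,q,r] = [q,r] − [p,r] + [p,q]. For instance
  ∂abc = bc − ac + ab,
  ∂abd = bd − ad + ab.
The resulting 6×4 matrix has rank 3, and its Smith normal form has invariant factors (1,1,1).

Now H_k = ker ∂_k / im ∂_{k+1}, so:

  H_0: rank C_0 − rank ∂_1 = 4 − 3 = 1, and the invariant factors of ∂_1 are all 1, so H_0 ≅ Z.
  H_1: rank ker ∂_1 − rank ∂_2 = (6 − 3) − 3 = 0, and the invariant factors of ∂_2 are all 1, so H_1 ≅ 0.
  H_2: rank ker ∂_2 − rank ∂_3 = (4 − 3) − 0 = 1, and there is no ∂_3, so H_2 ≅ Z.

H_0 = Z,  H_1 = 0,  H_2 = Z.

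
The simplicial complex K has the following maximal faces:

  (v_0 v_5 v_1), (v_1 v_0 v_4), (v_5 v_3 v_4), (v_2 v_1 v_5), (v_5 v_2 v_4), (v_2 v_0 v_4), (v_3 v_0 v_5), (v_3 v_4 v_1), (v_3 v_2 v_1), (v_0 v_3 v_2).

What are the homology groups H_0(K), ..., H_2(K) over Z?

H_0 = Z,  H_1 = Z_2,  H_2 = 0.

We work with the vertex ordering v_0 < v_1 < v_2 < v_3 < v_4 < v_5. The simplices of K, each written with vertices in increasing order, are:

  0-simplices (6): [v_0], [v_1], [v_2], [v_3], [v_4], [v_5]
  1-simplices (15): (15 of them)
  2-simplices (10): [v_0,v_1,v_4], [v_0,v_1,v_5], [v_0,v_2,v_3], [v_0,v_2,v_4], [v_0,v_3,v_5], [v_1,v_2,v_3], [v_1,v_2,v_5], [v_1,v_3,v_4], [v_2,v_4,v_5], [v_3,v_4,v_5]

Hence C_0 ≅ Z^6, C_1 ≅ Z^15, C_2 ≅ Z^10.

∂_1: C_1 → C_0 is given by ∂[p,q] = [q] − [p]. For instance
  ∂[v_1,v_5] = [v_5] − [v_1].
As a 6×15 matrix over Z this has rank 5, with invariant factors (1,1,1,1,1).

∂_2: C_2 → C_1 acts by ∂[p,q,r] = [q,r] − [p,r] + [p,q]. For instance
  ∂[v_0,v_1,v_5] = [v_1,v_5] − [v_0,v_5] + [v_0,v_1],
  ∂[v_0,v_1,v_4] = [v_1,v_4] − [v_0,v_4] + [v_0,v_1].
This gives a 15×10 integer matrix of rank 10; reducing to Smith normal form yields diagonal entries (1,1,1,1,1,1,1,1,1,2).

Computing H_k = (kernel of ∂_k) / (image of ∂_{k+1}):

  H_0: rank C_0 − rank ∂_1 = 6 − 5 = 1, and the invariant factors of ∂_1 are all 1, so H_0 = Z.
  H_1: rank ker ∂_1 − rank ∂_2 = (15 − 5) − 10 = 0, and ∂_2 has invariant factor 2 > 1, so H_1 = Z_2.
  H_2: rank ker ∂_2 − rank ∂_3 = (10 − 10) − 0 = 0, and there is no ∂_3, so H_2 = 0.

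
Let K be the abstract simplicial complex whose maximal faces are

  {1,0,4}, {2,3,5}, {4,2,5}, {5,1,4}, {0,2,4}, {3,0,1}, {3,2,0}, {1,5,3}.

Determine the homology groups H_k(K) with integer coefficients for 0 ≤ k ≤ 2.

We work with the vertex ordering 0 < 1 < 2 < 3 < 4 < 5. The simplices of K, each written with vertices in increasing order, are:

  0-simplices (6): [0], [1], [2], [3], [4], [5]
  1-simplices (12): [0,1], [0,2], [0,3], [0,4], [1,3], [1,4], [1,5], [2,3], [2,4], [2,5], [3,5], [4,5]
  2-simplices (8): [0,1,3], [0,1,4], [0,2,3], [0,2,4], [1,3,5], [1,4,5], [2,3,5], [2,4,5]

Hence C_0 ≅ Z^6, C_1 ≅ Z^12, C_2 ≅ Z^8.

Boundary ∂_1: C_1 → C_0 sends each edge [p,q] (with p < q) to q − p. For instance
  ∂[1,3] = [3] − [1].
As a 6×12 matrix over Z this has rank 5, with invariant factors (1,1,1,1,1).

Boundary ∂_2: C_2 → C_1 sends each 2-simplex [p,q,r] to [q,r] − [p,r] + [p,q]. For instance
  ∂[0,2,4] = [2,4] − [0,4] + [0,2],
  ∂[0,2,3] = [2,3] − [0,3] + [0,2].
As a 12×8 matrix over Z this has rank 7, with invariant factors (1,1,1,1,1,1,1).

Computing H_k = (kernel of ∂_k) / (image of ∂_{k+1}):

  H_0: rank C_0 − rank ∂_1 = 6 − 5 = 1, and the invariant factors of ∂_1 are all 1, so H_0 = Z.
  H_1: rank ker ∂_1 − rank ∂_2 = (12 − 5) − 7 = 0, and the invariant factors of ∂_2 are all 1, so H_1 = 0.
  H_2: rank ker ∂_2 − rank ∂_3 = (8 − 7) − 0 = 1, and there is no ∂_3, so H_2 = Z.

As a check, the Euler characteristic is 6 − 12 + 8 = 2, which agrees with 1 − 0 + 1 = 2.

H_0 ≅ Z,  H_1 = 0,  H_2 ≅ Z.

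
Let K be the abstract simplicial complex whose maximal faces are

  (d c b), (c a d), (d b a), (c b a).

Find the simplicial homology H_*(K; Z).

H_0 = Z,  H_1 = 0,  H_2 = Z.

Take the total order a < b < c < d on the vertex set. Then K (dimension 2) consists of the simplices:

  0-simplices (4): a, b, c, d
  1-simplices (6): ab, ac, ad, bc, bd, cd
  2-simplices (4): abc, abd, acd, bcd

so the chain groups are C_0 ≅ Z^4, C_1 ≅ Z^6, C_2 ≅ Z^4.

∂_1: C_1 → C_0 sends each edge [p,q] (with p < q) to q − p. For instance
  ∂ab = b − a.
This gives a 4×6 integer matrix of rank 3; reducing to Smith normal form yields diagonal entries (1,1,1).

Boundary ∂_2: C_2 → C_1 maps a triangle to the signed sum of its edges. For instance
  ∂bcd = cd − bd + bc,
  ∂abd = bd − ad + ab.
This gives a 6×4 integer matrix of rank 3; reducing to Smith normal form yields diagonal entries (1,1,1).

From H_k ≅ ker(∂_k) / im(∂_{k+1}) we obtain:

  H_0: rank C_0 − rank ∂_1 = 4 − 3 = 1, and the invariant factors of ∂_1 are all 1, so H_0 = Z.
  H_1: rank ker ∂_1 − rank ∂_2 = (6 − 3) − 3 = 0, and the invariant factors of ∂_2 are all 1, so H_1 = 0.
  H_2: rank ker ∂_2 − rank ∂_3 = (4 − 3) − 0 = 1, and there is no ∂_3, so H_2 = Z.

As a check, the Euler characteristic is 4 − 6 + 4 = 2, which agrees with 1 − 0 + 1 = 2.
(K is a triangulation of the 2-sphere S^2.)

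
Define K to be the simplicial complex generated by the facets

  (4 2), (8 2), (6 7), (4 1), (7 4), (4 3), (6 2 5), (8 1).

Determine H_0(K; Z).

Take the total order 1 < 2 < 3 < 4 < 5 < 6 < 7 < 8 on the vertex set. Then K (dimension 2) consists of the simplices:

  0-simplices (8): [1], [2], [3], [4], [5], [6], [7], [8]
  1-simplices (10): [1,4], [1,8], [2,4], [2,5], [2,6], [2,8], [3,4], [4,7], [5,6], [6,7]
  2-simplices (1): [2,5,6]

so the chain groups are C_0 ≅ Z^8, C_1 ≅ Z^10, C_2 ≅ Z^1.

∂_1: C_1 → C_0 maps an edge to its endpoints' difference, ∂[p,q] = q − p.
This gives a 8×10 integer matrix of rank 7; reducing to Smith normal form yields diagonal entries (1,1,1,1,1,1,1).

The boundary map ∂_2: C_2 → C_1 acts by ∂[p,q,r] = [q,r] − [p,r] + [p,q]. For instance
  ∂[2,5,6] = [5,6] − [2,6] + [2,5].
The 10×1 boundary matrix has rank 1 and Smith normal form diag(1).

From H_k ≅ ker(∂_k) / im(∂_{k+1}) we obtain:

  H_0: rank C_0 − rank ∂_1 = 8 − 7 = 1, and the invariant factors of ∂_1 are all 1, so H_0 = Z.

H_0 ≅ Z.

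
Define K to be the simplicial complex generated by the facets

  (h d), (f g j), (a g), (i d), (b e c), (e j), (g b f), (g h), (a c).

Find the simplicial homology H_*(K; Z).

We work with the vertex ordering a < b < c < d < e < f < g < h < i < j. The simplices of K, each written with vertices in increasing order, are:

  0-simplices (10): a, b, c, d, e, f, g, h, i, j
  1-simplices (14): ac, ag, bc, be, bf, bg, ce, dh, di, ej, fg, fj, gh, gj
  2-simplices (3): bce, bfg, fgj

giving chain groups C_0 ≅ Z^10, C_1 ≅ Z^14, C_2 ≅ Z^3.

The boundary map ∂_1: C_1 → C_0 sends each edge [p,q] (with p < q) to q − p.
The resulting 10×14 matrix has rank 9, and its Smith normal form has invariant factors (1,1,1,1,1,1,1,1,1).

∂_2: C_2 → C_1 acts by ∂[p,q,r] = [q,r] − [p,r] + [p,q]. For instance
  ∂fgj = gj − fj + fg,
  ∂bfg = fg − bg + bf.
The resulting 14×3 matrix has rank 3, and its Smith normal form has invariant factors (1,1,1).

Reading off H_k = ker ∂_k / im ∂_{k+1}:

  H_0: rank C_0 − rank ∂_1 = 10 − 9 = 1, and the invariant factors of ∂_1 are all 1, so H_0 = Z.
  H_1: rank ker ∂_1 − rank ∂_2 = (14 − 9) − 3 = 2, and the invariant factors of ∂_2 are all 1, so H_1 = Z^2.
  H_2: rank ker ∂_2 − rank ∂_3 = (3 − 3) − 0 = 0, and there is no ∂_3, so H_2 = 0.

H_0 ≅ Z,  H_1 ≅ Z^2,  H_2 = 0.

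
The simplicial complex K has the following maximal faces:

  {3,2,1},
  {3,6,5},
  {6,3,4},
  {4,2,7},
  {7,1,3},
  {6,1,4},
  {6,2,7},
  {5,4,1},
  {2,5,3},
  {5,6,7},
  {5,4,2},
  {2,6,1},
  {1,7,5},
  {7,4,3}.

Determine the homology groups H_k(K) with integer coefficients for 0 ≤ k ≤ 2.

H_0 = Z,  H_1 = Z^2,  H_2 = Z.

Fix the vertex order 1 < 2 < 3 < 4 < 5 < 6 < 7 and write every simplex with vertices in increasing order. Then dim K = 2 and the simplices of K are:

  0-simplices (7): [1], [2], [3], [4], [5], [6], [7]
  1-simplices (21): [1,2], [1,3], [1,4], [1,5], [1,6], [1,7], [2,3], [2,4], [2,5], [2,6], [2,7], [3,4], [3,5], [3,6], [3,7], [4,5], [4,6], [4,7], [5,6], [5,7], [6,7]
  2-simplices (14): [1,2,3], [1,2,6], [1,3,7], [1,4,5], [1,4,6], [1,5,7], [2,3,5], [2,4,5], [2,4,7], [2,6,7], [3,4,6], [3,4,7], [3,5,6], [5,6,7]

Hence C_0 ≅ Z^7, C_1 ≅ Z^21, C_2 ≅ Z^14.

∂_1: C_1 → C_0 maps an edge to its endpoints' difference, ∂[p,q] = q − p. For instance
  ∂[4,6] = [6] − [4].
This gives a 7×21 integer matrix of rank 6; reducing to Smith normal form yields diagonal entries (1,1,1,1,1,1).

Boundary ∂_2: C_2 → C_1 acts by ∂[p,q,r] = [q,r] − [p,r] + [p,q]. For instance
  ∂[2,4,7] = [4,7] − [2,7] + [2,4],
  ∂[3,4,7] = [4,7] − [3,7] + [3,4].
The resulting 21×14 matrix has rank 13, and its Smith normal form has invariant factors (1,1,1,1,1,1,1,1,1,1,1,1,1).

Reading off H_k = ker ∂_k / im ∂_{k+1}:

  H_0: rank C_0 − rank ∂_1 = 7 − 6 = 1, and the invariant factors of ∂_1 are all 1, so H_0 ≅ Z.
  H_1: rank ker ∂_1 − rank ∂_2 = (21 − 6) − 13 = 2, and the invariant factors of ∂_2 are all 1, so H_1 ≅ Z^2.
  H_2: rank ker ∂_2 − rank ∂_3 = (14 − 13) − 0 = 1, and there is no ∂_3, so H_2 ≅ Z.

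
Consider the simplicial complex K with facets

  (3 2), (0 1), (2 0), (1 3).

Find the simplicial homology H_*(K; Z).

H_0 = Z,  H_1 = Z.

Order the vertices as 0 < 1 < 2 < 3. Listing each simplex with vertices in this order, K has dimension 1 with simplices:

  0-simplices (4): [0], [1], [2], [3]
  1-simplices (4): [0,1], [0,2], [1,3], [2,3]

Hence C_0 ≅ Z^4, C_1 ≅ Z^4.

The boundary map ∂_1: C_1 → C_0 is given by ∂[p,q] = [q] − [p]. For instance
  ∂[0,1] = [1] − [0].
As a 4×4 matrix over Z this has rank 3, with invariant factors (1,1,1).

Reading off H_k = ker ∂_k / im ∂_{k+1}:

  H_0: rank C_0 − rank ∂_1 = 4 − 3 = 1, and the invariant factors of ∂_1 are all 1, so H_0 = Z.
  H_1: rank ker ∂_1 − rank ∂_2 = (4 − 3) − 0 = 1, and there is no ∂_2, so H_1 = Z.

As a check, the Euler characteristic is 4 − 4 = 0, which agrees with 1 − 1 = 0.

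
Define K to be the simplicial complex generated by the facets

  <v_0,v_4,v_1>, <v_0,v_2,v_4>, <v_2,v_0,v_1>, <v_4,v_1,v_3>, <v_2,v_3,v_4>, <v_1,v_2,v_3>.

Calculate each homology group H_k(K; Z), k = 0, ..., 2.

Fix the vertex order v_0 < v_1 < v_2 < v_3 < v_4 and write every simplex with vertices in increasing order. Then dim K = 2 and the simplices of K are:

  0-simplices (5): [v_0], [v_1], [v_2], [v_3], [v_4]
  1-simplices (9): [v_0,v_1], [v_0,v_2], [v_0,v_4], [v_1,v_2], [v_1,v_3], [v_1,v_4], [v_2,v_3], [v_2,v_4], [v_3,v_4]
  2-simplices (6): [v_0,v_1,v_2], [v_0,v_1,v_4], [v_0,v_2,v_4], [v_1,v_2,v_3], [v_1,v_3,v_4], [v_2,v_3,v_4]

Hence C_0 ≅ Z^5, C_1 ≅ Z^9, C_2 ≅ Z^6.

∂_1: C_1 → C_0 sends each edge [p,q] (with p < q) to q − p.
This gives a 5×9 integer matrix of rank 4; reducing to Smith normal form yields diagonal entries (1,1,1,1).

The boundary map ∂_2: C_2 → C_1 maps a triangle to the signed sum of its edges. For instance
  ∂[v_1,v_3,v_4] = [v_3,v_4] − [v_1,v_4] + [v_1,v_3],
  ∂[v_0,v_1,v_2] = [v_1,v_2] − [v_0,v_2] + [v_0,v_1].
The resulting 9×6 matrix has rank 5, and its Smith normal form has invariant factors (1,1,1,1,1).

Computing H_k = (kernel of ∂_k) / (image of ∂_{k+1}):

  H_0: rank C_0 − rank ∂_1 = 5 − 4 = 1, and the invariant factors of ∂_1 are all 1, so H_0 ≅ Z.
  H_1: rank ker ∂_1 − rank ∂_2 = (9 − 4) − 5 = 0, and the invariant factors of ∂_2 are all 1, so H_1 ≅ 0.
  H_2: rank ker ∂_2 − rank ∂_3 = (6 − 5) − 0 = 1, and there is no ∂_3, so H_2 ≅ Z.

As a check, the Euler characteristic is 5 − 9 + 6 = 2, which agrees with 1 − 0 + 1 = 2.
(K is a triangulation of the 2-sphere S^2.)

H_0 = Z,  H_1 = 0,  H_2 = Z.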